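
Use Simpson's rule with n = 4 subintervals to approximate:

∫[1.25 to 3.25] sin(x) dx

f(x) = sin(x)
a = 1.25, b = 3.25, n = 4
h = (b - a)/n = 0.500000

Simpson's rule: (h/3)[f(x₀) + 4f(x₁) + 2f(x₂) + ... + f(xₙ)]

x_0 = 1.2500, f(x_0) = 0.948985, coefficient = 1
x_1 = 1.7500, f(x_1) = 0.983986, coefficient = 4
x_2 = 2.2500, f(x_2) = 0.778073, coefficient = 2
x_3 = 2.7500, f(x_3) = 0.381661, coefficient = 4
x_4 = 3.2500, f(x_4) = -0.108195, coefficient = 1

I ≈ (0.500000/3) × 7.859524 = 1.309921
Exact value: 1.309452
Error: 0.000469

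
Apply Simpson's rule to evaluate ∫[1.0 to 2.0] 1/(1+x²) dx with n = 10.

f(x) = 1/(1+x²)
a = 1.0, b = 2.0, n = 10
h = (b - a)/n = 0.100000

Simpson's rule: (h/3)[f(x₀) + 4f(x₁) + 2f(x₂) + ... + f(xₙ)]

x_0 = 1.0000, f(x_0) = 0.500000, coefficient = 1
x_1 = 1.1000, f(x_1) = 0.452489, coefficient = 4
x_2 = 1.2000, f(x_2) = 0.409836, coefficient = 2
x_3 = 1.3000, f(x_3) = 0.371747, coefficient = 4
x_4 = 1.4000, f(x_4) = 0.337838, coefficient = 2
x_5 = 1.5000, f(x_5) = 0.307692, coefficient = 4
x_6 = 1.6000, f(x_6) = 0.280899, coefficient = 2
x_7 = 1.7000, f(x_7) = 0.257069, coefficient = 4
x_8 = 1.8000, f(x_8) = 0.235849, coefficient = 2
x_9 = 1.9000, f(x_9) = 0.216920, coefficient = 4
x_10 = 2.0000, f(x_10) = 0.200000, coefficient = 1

I ≈ (0.100000/3) × 9.652513 = 0.321750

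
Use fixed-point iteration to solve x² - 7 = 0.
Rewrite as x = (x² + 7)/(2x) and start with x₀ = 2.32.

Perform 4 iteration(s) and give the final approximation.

Equation: x² - 7 = 0
Fixed-point form: x = (x² + 7)/(2x)
x₀ = 2.32

x_1 = g(2.320000) = 2.668621
x_2 = g(2.668621) = 2.645849
x_3 = g(2.645849) = 2.645751
x_4 = g(2.645751) = 2.645751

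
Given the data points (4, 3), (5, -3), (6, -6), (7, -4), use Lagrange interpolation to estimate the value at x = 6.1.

Lagrange interpolation formula:
P(x) = Σ yᵢ × Lᵢ(x)
where Lᵢ(x) = Π_{j≠i} (x - xⱼ)/(xᵢ - xⱼ)

L_0(6.1) = (6.1 - 5)/(4 - 5) × (6.1 - 6)/(4 - 6) × (6.1 - 7)/(4 - 7) = 0.016500
L_1(6.1) = (6.1 - 4)/(5 - 4) × (6.1 - 6)/(5 - 6) × (6.1 - 7)/(5 - 7) = -0.094500
L_2(6.1) = (6.1 - 4)/(6 - 4) × (6.1 - 5)/(6 - 5) × (6.1 - 7)/(6 - 7) = 1.039500
L_3(6.1) = (6.1 - 4)/(7 - 4) × (6.1 - 5)/(7 - 5) × (6.1 - 6)/(7 - 6) = 0.038500

P(6.1) = 3×L_0(6.1) + (-3)×L_1(6.1) + (-6)×L_2(6.1) + (-4)×L_3(6.1)
P(6.1) = -6.058000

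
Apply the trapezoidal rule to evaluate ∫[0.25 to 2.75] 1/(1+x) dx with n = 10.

f(x) = 1/(1+x)
a = 0.25, b = 2.75, n = 10
h = (b - a)/n = 0.250000

Trapezoidal rule: (h/2)[f(x₀) + 2f(x₁) + 2f(x₂) + ... + f(xₙ)]

x_0 = 0.2500, f(x_0) = 0.800000, coefficient = 1
x_1 = 0.5000, f(x_1) = 0.666667, coefficient = 2
x_2 = 0.7500, f(x_2) = 0.571429, coefficient = 2
x_3 = 1.0000, f(x_3) = 0.500000, coefficient = 2
x_4 = 1.2500, f(x_4) = 0.444444, coefficient = 2
x_5 = 1.5000, f(x_5) = 0.400000, coefficient = 2
x_6 = 1.7500, f(x_6) = 0.363636, coefficient = 2
x_7 = 2.0000, f(x_7) = 0.333333, coefficient = 2
x_8 = 2.2500, f(x_8) = 0.307692, coefficient = 2
x_9 = 2.5000, f(x_9) = 0.285714, coefficient = 2
x_10 = 2.7500, f(x_10) = 0.266667, coefficient = 1

I ≈ (0.250000/2) × 8.812499 = 1.101562
Exact value: 1.098612
Error: 0.002950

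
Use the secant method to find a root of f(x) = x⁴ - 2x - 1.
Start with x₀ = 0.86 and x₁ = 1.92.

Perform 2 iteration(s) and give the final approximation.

f(x) = x⁴ - 2x - 1
x₀ = 0.86, x₁ = 1.92

Secant formula: x_{n+1} = x_n - f(x_n)(x_n - x_{n-1})/(f(x_n) - f(x_{n-1}))

Iteration 1:
  f(0.860000) = -2.172992
  f(1.920000) = 8.749545
  x_2 = 1.920000 - 8.749545×(1.920000 - 0.860000)/(8.749545 - (-2.172992))
       = 1.070882
Iteration 2:
  f(1.920000) = 8.749545
  f(1.070882) = -1.826639
  x_3 = 1.070882 - (-1.826639)×(1.070882 - 1.920000)/(-1.826639 - 8.749545)
       = 1.217536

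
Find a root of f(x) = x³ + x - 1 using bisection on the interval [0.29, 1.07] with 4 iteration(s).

f(x) = x³ + x - 1
Initial interval: [0.29, 1.07]

Iteration 1:
  c_1 = (0.290000 + 1.070000)/2 = 0.680000
  f(c_1) = f(0.680000) = -0.005568
  f(a) × f(c) ≥ 0, new interval: [0.680000, 1.070000]
Iteration 2:
  c_2 = (0.680000 + 1.070000)/2 = 0.875000
  f(c_2) = f(0.875000) = 0.544922
  f(a) × f(c) < 0, new interval: [0.680000, 0.875000]
Iteration 3:
  c_3 = (0.680000 + 0.875000)/2 = 0.777500
  f(c_3) = f(0.777500) = 0.247504
  f(a) × f(c) < 0, new interval: [0.680000, 0.777500]
Iteration 4:
  c_4 = (0.680000 + 0.777500)/2 = 0.728750
  f(c_4) = f(0.728750) = 0.115772
  f(a) × f(c) < 0, new interval: [0.680000, 0.728750]

After 4 iteration(s), the approximation is c_4 = 0.728750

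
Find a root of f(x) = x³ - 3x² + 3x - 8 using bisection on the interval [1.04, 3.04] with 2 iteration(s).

f(x) = x³ - 3x² + 3x - 8
Initial interval: [1.04, 3.04]

Iteration 1:
  c_1 = (1.040000 + 3.040000)/2 = 2.040000
  f(c_1) = f(2.040000) = -5.875136
  f(a) × f(c) ≥ 0, new interval: [2.040000, 3.040000]
Iteration 2:
  c_2 = (2.040000 + 3.040000)/2 = 2.540000
  f(c_2) = f(2.540000) = -3.347736
  f(a) × f(c) ≥ 0, new interval: [2.540000, 3.040000]

After 2 iteration(s), the approximation is c_2 = 2.540000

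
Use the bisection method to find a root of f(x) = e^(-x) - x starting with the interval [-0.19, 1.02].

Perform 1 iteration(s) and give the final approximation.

f(x) = e^(-x) - x
Initial interval: [-0.19, 1.02]

Iteration 1:
  c_1 = (-0.190000 + 1.020000)/2 = 0.415000
  f(c_1) = f(0.415000) = 0.245340
  f(a) × f(c) ≥ 0, new interval: [0.415000, 1.020000]

After 1 iteration(s), the approximation is c_1 = 0.415000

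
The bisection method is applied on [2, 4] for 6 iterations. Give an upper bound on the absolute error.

Bisection error bound: |error| ≤ (b-a)/2^n
|error| ≤ (4 - 2)/2^6 = 2/2^6
|error| ≤ 0.0312500000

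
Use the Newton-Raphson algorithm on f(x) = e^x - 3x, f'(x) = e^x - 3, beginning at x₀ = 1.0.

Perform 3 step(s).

f(x) = e^x - 3x
f'(x) = e^x - 3
x₀ = 1.0

Newton-Raphson formula: x_{n+1} = x_n - f(x_n)/f'(x_n)

Iteration 1:
  f(1.000000) = -0.281718
  f'(1.000000) = -0.281718
  x_1 = 1.000000 - (-0.281718)/(-0.281718) = 0.000000
Iteration 2:
  f(0.000000) = 1.000000
  f'(0.000000) = -2.000000
  x_2 = 0.000000 - 1.000000/(-2.000000) = 0.500000
Iteration 3:
  f(0.500000) = 0.148721
  f'(0.500000) = -1.351279
  x_3 = 0.500000 - 0.148721/(-1.351279) = 0.610060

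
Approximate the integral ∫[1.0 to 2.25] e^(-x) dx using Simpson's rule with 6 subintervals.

f(x) = e^(-x)
a = 1.0, b = 2.25, n = 6
h = (b - a)/n = 0.208333

Simpson's rule: (h/3)[f(x₀) + 4f(x₁) + 2f(x₂) + ... + f(xₙ)]

x_0 = 1.0000, f(x_0) = 0.367879, coefficient = 1
x_1 = 1.2083, f(x_1) = 0.298695, coefficient = 4
x_2 = 1.4167, f(x_2) = 0.242521, coefficient = 2
x_3 = 1.6250, f(x_3) = 0.196912, coefficient = 4
x_4 = 1.8333, f(x_4) = 0.159880, coefficient = 2
x_5 = 2.0417, f(x_5) = 0.129812, coefficient = 4
x_6 = 2.2500, f(x_6) = 0.105399, coefficient = 1

I ≈ (0.208333/3) × 3.779754 = 0.262483
Exact value: 0.262480
Error: 0.000003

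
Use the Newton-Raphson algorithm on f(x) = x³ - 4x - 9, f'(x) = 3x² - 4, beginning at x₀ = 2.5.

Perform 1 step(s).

f(x) = x³ - 4x - 9
f'(x) = 3x² - 4
x₀ = 2.5

Newton-Raphson formula: x_{n+1} = x_n - f(x_n)/f'(x_n)

Iteration 1:
  f(2.500000) = -3.375000
  f'(2.500000) = 14.750000
  x_1 = 2.500000 - (-3.375000)/14.750000 = 2.728814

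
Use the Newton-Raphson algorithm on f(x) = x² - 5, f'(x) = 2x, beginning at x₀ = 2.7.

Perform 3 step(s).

f(x) = x² - 5
f'(x) = 2x
x₀ = 2.7

Newton-Raphson formula: x_{n+1} = x_n - f(x_n)/f'(x_n)

Iteration 1:
  f(2.700000) = 2.290000
  f'(2.700000) = 5.400000
  x_1 = 2.700000 - 2.290000/5.400000 = 2.275926
Iteration 2:
  f(2.275926) = 0.179839
  f'(2.275926) = 4.551852
  x_2 = 2.275926 - 0.179839/4.551852 = 2.236417
Iteration 3:
  f(2.236417) = 0.001561
  f'(2.236417) = 4.472834
  x_3 = 2.236417 - 0.001561/4.472834 = 2.236068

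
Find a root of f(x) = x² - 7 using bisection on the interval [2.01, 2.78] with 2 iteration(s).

f(x) = x² - 7
Initial interval: [2.01, 2.78]

Iteration 1:
  c_1 = (2.010000 + 2.780000)/2 = 2.395000
  f(c_1) = f(2.395000) = -1.263975
  f(a) × f(c) ≥ 0, new interval: [2.395000, 2.780000]
Iteration 2:
  c_2 = (2.395000 + 2.780000)/2 = 2.587500
  f(c_2) = f(2.587500) = -0.304844
  f(a) × f(c) ≥ 0, new interval: [2.587500, 2.780000]

After 2 iteration(s), the approximation is c_2 = 2.587500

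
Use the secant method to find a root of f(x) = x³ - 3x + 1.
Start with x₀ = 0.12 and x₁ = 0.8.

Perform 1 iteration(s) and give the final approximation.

f(x) = x³ - 3x + 1
x₀ = 0.12, x₁ = 0.8

Secant formula: x_{n+1} = x_n - f(x_n)(x_n - x_{n-1})/(f(x_n) - f(x_{n-1}))

Iteration 1:
  f(0.120000) = 0.641728
  f(0.800000) = -0.888000
  x_2 = 0.800000 - (-0.888000)×(0.800000 - 0.120000)/(-0.888000 - 0.641728)
       = 0.405263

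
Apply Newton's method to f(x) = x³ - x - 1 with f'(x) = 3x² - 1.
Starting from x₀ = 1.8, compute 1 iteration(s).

f(x) = x³ - x - 1
f'(x) = 3x² - 1
x₀ = 1.8

Newton-Raphson formula: x_{n+1} = x_n - f(x_n)/f'(x_n)

Iteration 1:
  f(1.800000) = 3.032000
  f'(1.800000) = 8.720000
  x_1 = 1.800000 - 3.032000/8.720000 = 1.452294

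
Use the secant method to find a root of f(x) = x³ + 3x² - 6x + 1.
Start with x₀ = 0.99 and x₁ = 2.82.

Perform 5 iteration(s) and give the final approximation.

f(x) = x³ + 3x² - 6x + 1
x₀ = 0.99, x₁ = 2.82

Secant formula: x_{n+1} = x_n - f(x_n)(x_n - x_{n-1})/(f(x_n) - f(x_{n-1}))

Iteration 1:
  f(0.990000) = -1.029401
  f(2.820000) = 30.362968
  x_2 = 2.820000 - 30.362968×(2.820000 - 0.990000)/(30.362968 - (-1.029401))
       = 1.050008
Iteration 2:
  f(2.820000) = 30.362968
  f(1.050008) = -0.834845
  x_3 = 1.050008 - (-0.834845)×(1.050008 - 2.820000)/(-0.834845 - 30.362968)
       = 1.097373
Iteration 3:
  f(1.050008) = -0.834845
  f(1.097373) = -0.650069
  x_4 = 1.097373 - (-0.650069)×(1.097373 - 1.050008)/(-0.650069 - (-0.834845))
       = 1.264009
Iteration 4:
  f(1.097373) = -0.650069
  f(1.264009) = 0.228631
  x_5 = 1.264009 - 0.228631×(1.264009 - 1.097373)/(0.228631 - (-0.650069))
       = 1.220651
Iteration 5:
  f(1.264009) = 0.228631
  f(1.220651) = -0.035181
  x_6 = 1.220651 - (-0.035181)×(1.220651 - 1.264009)/(-0.035181 - 0.228631)
       = 1.226433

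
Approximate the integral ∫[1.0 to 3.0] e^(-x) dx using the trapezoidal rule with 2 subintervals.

f(x) = e^(-x)
a = 1.0, b = 3.0, n = 2
h = (b - a)/n = 1.000000

Trapezoidal rule: (h/2)[f(x₀) + 2f(x₁) + 2f(x₂) + ... + f(xₙ)]

x_0 = 1.0000, f(x_0) = 0.367879, coefficient = 1
x_1 = 2.0000, f(x_1) = 0.135335, coefficient = 2
x_2 = 3.0000, f(x_2) = 0.049787, coefficient = 1

I ≈ (1.000000/2) × 0.688337 = 0.344169
Exact value: 0.318092
Error: 0.026076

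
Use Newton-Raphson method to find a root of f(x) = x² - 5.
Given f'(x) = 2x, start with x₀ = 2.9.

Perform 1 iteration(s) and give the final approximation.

f(x) = x² - 5
f'(x) = 2x
x₀ = 2.9

Newton-Raphson formula: x_{n+1} = x_n - f(x_n)/f'(x_n)

Iteration 1:
  f(2.900000) = 3.410000
  f'(2.900000) = 5.800000
  x_1 = 2.900000 - 3.410000/5.800000 = 2.312069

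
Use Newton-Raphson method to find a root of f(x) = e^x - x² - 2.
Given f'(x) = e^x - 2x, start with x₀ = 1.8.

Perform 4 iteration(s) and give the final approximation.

f(x) = e^x - x² - 2
f'(x) = e^x - 2x
x₀ = 1.8

Newton-Raphson formula: x_{n+1} = x_n - f(x_n)/f'(x_n)

Iteration 1:
  f(1.800000) = 0.809647
  f'(1.800000) = 2.449647
  x_1 = 1.800000 - 0.809647/2.449647 = 1.469484
Iteration 2:
  f(1.469484) = 0.187608
  f'(1.469484) = 1.408024
  x_2 = 1.469484 - 0.187608/1.408024 = 1.336242
Iteration 3:
  f(1.336242) = 0.019175
  f'(1.336242) = 1.132234
  x_3 = 1.336242 - 0.019175/1.132234 = 1.319306
Iteration 4:
  f(1.319306) = 0.000256
  f'(1.319306) = 1.102212
  x_4 = 1.319306 - 0.000256/1.102212 = 1.319074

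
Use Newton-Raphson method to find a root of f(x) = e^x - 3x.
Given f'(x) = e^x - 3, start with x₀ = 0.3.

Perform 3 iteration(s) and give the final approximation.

f(x) = e^x - 3x
f'(x) = e^x - 3
x₀ = 0.3

Newton-Raphson formula: x_{n+1} = x_n - f(x_n)/f'(x_n)

Iteration 1:
  f(0.300000) = 0.449859
  f'(0.300000) = -1.650141
  x_1 = 0.300000 - 0.449859/(-1.650141) = 0.572618
Iteration 2:
  f(0.572618) = 0.055048
  f'(0.572618) = -1.227097
  x_2 = 0.572618 - 0.055048/(-1.227097) = 0.617479
Iteration 3:
  f(0.617479) = 0.001811
  f'(0.617479) = -1.145753
  x_3 = 0.617479 - 0.001811/(-1.145753) = 0.619059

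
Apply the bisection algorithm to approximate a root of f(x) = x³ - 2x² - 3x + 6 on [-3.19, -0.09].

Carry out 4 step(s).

f(x) = x³ - 2x² - 3x + 6
Initial interval: [-3.19, -0.09]

Iteration 1:
  c_1 = (-3.190000 + (-0.090000))/2 = -1.640000
  f(c_1) = f(-1.640000) = 1.129856
  f(a) × f(c) < 0, new interval: [-3.190000, -1.640000]
Iteration 2:
  c_2 = (-3.190000 + (-1.640000))/2 = -2.415000
  f(c_2) = f(-2.415000) = -12.504273
  f(a) × f(c) ≥ 0, new interval: [-2.415000, -1.640000]
Iteration 3:
  c_3 = (-2.415000 + (-1.640000))/2 = -2.027500
  f(c_3) = f(-2.027500) = -4.473571
  f(a) × f(c) ≥ 0, new interval: [-2.027500, -1.640000]
Iteration 4:
  c_4 = (-2.027500 + (-1.640000))/2 = -1.833750
  f(c_4) = f(-1.833750) = -1.390268
  f(a) × f(c) ≥ 0, new interval: [-1.833750, -1.640000]

After 4 iteration(s), the approximation is c_4 = -1.833750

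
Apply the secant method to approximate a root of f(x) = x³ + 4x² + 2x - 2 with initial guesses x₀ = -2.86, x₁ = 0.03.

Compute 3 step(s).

f(x) = x³ + 4x² + 2x - 2
x₀ = -2.86, x₁ = 0.03

Secant formula: x_{n+1} = x_n - f(x_n)(x_n - x_{n-1})/(f(x_n) - f(x_{n-1}))

Iteration 1:
  f(-2.860000) = 1.604744
  f(0.030000) = -1.936373
  x_2 = 0.030000 - (-1.936373)×(0.030000 - (-2.860000))/(-1.936373 - 1.604744)
       = -1.550326
Iteration 2:
  f(0.030000) = -1.936373
  f(-1.550326) = 0.787165
  x_3 = -1.550326 - 0.787165×(-1.550326 - 0.030000)/(0.787165 - (-1.936373))
       = -1.093575
Iteration 3:
  f(-1.550326) = 0.787165
  f(-1.093575) = -0.711337
  x_4 = -1.093575 - (-0.711337)×(-1.093575 - (-1.550326))/(-0.711337 - 0.787165)
       = -1.310394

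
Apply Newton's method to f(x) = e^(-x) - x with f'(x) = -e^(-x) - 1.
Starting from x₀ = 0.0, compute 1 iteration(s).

f(x) = e^(-x) - x
f'(x) = -e^(-x) - 1
x₀ = 0.0

Newton-Raphson formula: x_{n+1} = x_n - f(x_n)/f'(x_n)

Iteration 1:
  f(0.000000) = 1.000000
  f'(0.000000) = -2.000000
  x_1 = 0.000000 - 1.000000/(-2.000000) = 0.500000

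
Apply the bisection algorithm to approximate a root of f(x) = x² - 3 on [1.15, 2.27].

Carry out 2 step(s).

f(x) = x² - 3
Initial interval: [1.15, 2.27]

Iteration 1:
  c_1 = (1.150000 + 2.270000)/2 = 1.710000
  f(c_1) = f(1.710000) = -0.075900
  f(a) × f(c) ≥ 0, new interval: [1.710000, 2.270000]
Iteration 2:
  c_2 = (1.710000 + 2.270000)/2 = 1.990000
  f(c_2) = f(1.990000) = 0.960100
  f(a) × f(c) < 0, new interval: [1.710000, 1.990000]

After 2 iteration(s), the approximation is c_2 = 1.990000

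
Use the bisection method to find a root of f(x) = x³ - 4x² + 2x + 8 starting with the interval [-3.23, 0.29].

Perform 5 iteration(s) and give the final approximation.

f(x) = x³ - 4x² + 2x + 8
Initial interval: [-3.23, 0.29]

Iteration 1:
  c_1 = (-3.230000 + 0.290000)/2 = -1.470000
  f(c_1) = f(-1.470000) = -6.760123
  f(a) × f(c) ≥ 0, new interval: [-1.470000, 0.290000]
Iteration 2:
  c_2 = (-1.470000 + 0.290000)/2 = -0.590000
  f(c_2) = f(-0.590000) = 5.222221
  f(a) × f(c) < 0, new interval: [-1.470000, -0.590000]
Iteration 3:
  c_3 = (-1.470000 + (-0.590000))/2 = -1.030000
  f(c_3) = f(-1.030000) = 0.603673
  f(a) × f(c) < 0, new interval: [-1.470000, -1.030000]
Iteration 4:
  c_4 = (-1.470000 + (-1.030000))/2 = -1.250000
  f(c_4) = f(-1.250000) = -2.703125
  f(a) × f(c) ≥ 0, new interval: [-1.250000, -1.030000]
Iteration 5:
  c_5 = (-1.250000 + (-1.030000))/2 = -1.140000
  f(c_5) = f(-1.140000) = -0.959944
  f(a) × f(c) ≥ 0, new interval: [-1.140000, -1.030000]

After 5 iteration(s), the approximation is c_5 = -1.140000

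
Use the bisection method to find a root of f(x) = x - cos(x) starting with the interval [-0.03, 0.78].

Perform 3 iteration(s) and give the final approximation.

f(x) = x - cos(x)
Initial interval: [-0.03, 0.78]

Iteration 1:
  c_1 = (-0.030000 + 0.780000)/2 = 0.375000
  f(c_1) = f(0.375000) = -0.555508
  f(a) × f(c) ≥ 0, new interval: [0.375000, 0.780000]
Iteration 2:
  c_2 = (0.375000 + 0.780000)/2 = 0.577500
  f(c_2) = f(0.577500) = -0.260330
  f(a) × f(c) ≥ 0, new interval: [0.577500, 0.780000]
Iteration 3:
  c_3 = (0.577500 + 0.780000)/2 = 0.678750
  f(c_3) = f(0.678750) = -0.099608
  f(a) × f(c) ≥ 0, new interval: [0.678750, 0.780000]

After 3 iteration(s), the approximation is c_3 = 0.678750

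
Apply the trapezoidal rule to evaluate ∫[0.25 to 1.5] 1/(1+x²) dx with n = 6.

f(x) = 1/(1+x²)
a = 0.25, b = 1.5, n = 6
h = (b - a)/n = 0.208333

Trapezoidal rule: (h/2)[f(x₀) + 2f(x₁) + 2f(x₂) + ... + f(xₙ)]

x_0 = 0.2500, f(x_0) = 0.941176, coefficient = 1
x_1 = 0.4583, f(x_1) = 0.826399, coefficient = 2
x_2 = 0.6667, f(x_2) = 0.692308, coefficient = 2
x_3 = 0.8750, f(x_3) = 0.566372, coefficient = 2
x_4 = 1.0833, f(x_4) = 0.460064, coefficient = 2
x_5 = 1.2917, f(x_5) = 0.374756, coefficient = 2
x_6 = 1.5000, f(x_6) = 0.307692, coefficient = 1

I ≈ (0.208333/2) × 7.088665 = 0.738403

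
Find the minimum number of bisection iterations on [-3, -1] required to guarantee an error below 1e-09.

We need (b-a)/2^n ≤ 1e-09
(-1 - (-3))/2^n ≤ 1e-09
2/2^n ≤ 1e-09
2^n ≥ 2000000000
n ≥ log₂(2000000000) = 30.90
n ≥ 31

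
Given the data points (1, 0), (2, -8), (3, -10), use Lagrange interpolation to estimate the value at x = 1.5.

Lagrange interpolation formula:
P(x) = Σ yᵢ × Lᵢ(x)
where Lᵢ(x) = Π_{j≠i} (x - xⱼ)/(xᵢ - xⱼ)

L_0(1.5) = (1.5 - 2)/(1 - 2) × (1.5 - 3)/(1 - 3) = 0.375000
L_1(1.5) = (1.5 - 1)/(2 - 1) × (1.5 - 3)/(2 - 3) = 0.750000
L_2(1.5) = (1.5 - 1)/(3 - 1) × (1.5 - 2)/(3 - 2) = -0.125000

P(1.5) = 0×L_0(1.5) + (-8)×L_1(1.5) + (-10)×L_2(1.5)
P(1.5) = -4.750000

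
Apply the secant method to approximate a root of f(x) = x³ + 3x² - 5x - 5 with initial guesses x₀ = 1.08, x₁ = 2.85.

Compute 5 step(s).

f(x) = x³ + 3x² - 5x - 5
x₀ = 1.08, x₁ = 2.85

Secant formula: x_{n+1} = x_n - f(x_n)(x_n - x_{n-1})/(f(x_n) - f(x_{n-1}))

Iteration 1:
  f(1.080000) = -5.641088
  f(2.850000) = 28.266625
  x_2 = 2.850000 - 28.266625×(2.850000 - 1.080000)/(28.266625 - (-5.641088))
       = 1.374468
Iteration 2:
  f(2.850000) = 28.266625
  f(1.374468) = -3.608263
  x_3 = 1.374468 - (-3.608263)×(1.374468 - 2.850000)/(-3.608263 - 28.266625)
       = 1.541499
Iteration 3:
  f(1.374468) = -3.608263
  f(1.541499) = -1.915897
  x_4 = 1.541499 - (-1.915897)×(1.541499 - 1.374468)/(-1.915897 - (-3.608263))
       = 1.730592
Iteration 4:
  f(1.541499) = -1.915897
  f(1.730592) = 0.514925
  x_5 = 1.730592 - 0.514925×(1.730592 - 1.541499)/(0.514925 - (-1.915897))
       = 1.690536
Iteration 5:
  f(1.730592) = 0.514925
  f(1.690536) = -0.047536
  x_6 = 1.690536 - (-0.047536)×(1.690536 - 1.730592)/(-0.047536 - 0.514925)
       = 1.693922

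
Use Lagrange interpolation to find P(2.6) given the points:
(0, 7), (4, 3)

Lagrange interpolation formula:
P(x) = Σ yᵢ × Lᵢ(x)
where Lᵢ(x) = Π_{j≠i} (x - xⱼ)/(xᵢ - xⱼ)

L_0(2.6) = (2.6 - 4)/(0 - 4) = 0.350000
L_1(2.6) = (2.6 - 0)/(4 - 0) = 0.650000

P(2.6) = 7×L_0(2.6) + 3×L_1(2.6)
P(2.6) = 4.400000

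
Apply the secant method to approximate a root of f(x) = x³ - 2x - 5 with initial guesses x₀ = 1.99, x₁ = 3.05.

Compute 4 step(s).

f(x) = x³ - 2x - 5
x₀ = 1.99, x₁ = 3.05

Secant formula: x_{n+1} = x_n - f(x_n)(x_n - x_{n-1})/(f(x_n) - f(x_{n-1}))

Iteration 1:
  f(1.990000) = -1.099401
  f(3.050000) = 17.272625
  x_2 = 3.050000 - 17.272625×(3.050000 - 1.990000)/(17.272625 - (-1.099401))
       = 2.053431
Iteration 2:
  f(3.050000) = 17.272625
  f(2.053431) = -0.448403
  x_3 = 2.053431 - (-0.448403)×(2.053431 - 3.050000)/(-0.448403 - 17.272625)
       = 2.078648
Iteration 3:
  f(2.053431) = -0.448403
  f(2.078648) = -0.175919
  x_4 = 2.078648 - (-0.175919)×(2.078648 - 2.053431)/(-0.175919 - (-0.448403))
       = 2.094928
Iteration 4:
  f(2.078648) = -0.175919
  f(2.094928) = 0.004207
  x_5 = 2.094928 - 0.004207×(2.094928 - 2.078648)/(0.004207 - (-0.175919))
       = 2.094548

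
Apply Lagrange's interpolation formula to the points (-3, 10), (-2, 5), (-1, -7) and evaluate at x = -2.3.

Lagrange interpolation formula:
P(x) = Σ yᵢ × Lᵢ(x)
where Lᵢ(x) = Π_{j≠i} (x - xⱼ)/(xᵢ - xⱼ)

L_0(-2.3) = (-2.3 - (-2))/(-3 - (-2)) × (-2.3 - (-1))/(-3 - (-1)) = 0.195000
L_1(-2.3) = (-2.3 - (-3))/(-2 - (-3)) × (-2.3 - (-1))/(-2 - (-1)) = 0.910000
L_2(-2.3) = (-2.3 - (-3))/(-1 - (-3)) × (-2.3 - (-2))/(-1 - (-2)) = -0.105000

P(-2.3) = 10×L_0(-2.3) + 5×L_1(-2.3) + (-7)×L_2(-2.3)
P(-2.3) = 7.235000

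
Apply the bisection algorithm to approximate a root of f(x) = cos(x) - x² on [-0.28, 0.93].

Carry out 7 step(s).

f(x) = cos(x) - x²
Initial interval: [-0.28, 0.93]

Iteration 1:
  c_1 = (-0.280000 + 0.930000)/2 = 0.325000
  f(c_1) = f(0.325000) = 0.842026
  f(a) × f(c) ≥ 0, new interval: [0.325000, 0.930000]
Iteration 2:
  c_2 = (0.325000 + 0.930000)/2 = 0.627500
  f(c_2) = f(0.627500) = 0.415742
  f(a) × f(c) ≥ 0, new interval: [0.627500, 0.930000]
Iteration 3:
  c_3 = (0.627500 + 0.930000)/2 = 0.778750
  f(c_3) = f(0.778750) = 0.105341
  f(a) × f(c) ≥ 0, new interval: [0.778750, 0.930000]
Iteration 4:
  c_4 = (0.778750 + 0.930000)/2 = 0.854375
  f(c_4) = f(0.854375) = -0.073267
  f(a) × f(c) < 0, new interval: [0.778750, 0.854375]
Iteration 5:
  c_5 = (0.778750 + 0.854375)/2 = 0.816563
  f(c_5) = f(0.816563) = 0.017956
  f(a) × f(c) ≥ 0, new interval: [0.816563, 0.854375]
Iteration 6:
  c_6 = (0.816563 + 0.854375)/2 = 0.835469
  f(c_6) = f(0.835469) = -0.027178
  f(a) × f(c) < 0, new interval: [0.816563, 0.835469]
Iteration 7:
  c_7 = (0.816563 + 0.835469)/2 = 0.826016
  f(c_7) = f(0.826016) = -0.004491
  f(a) × f(c) < 0, new interval: [0.816563, 0.826016]

After 7 iteration(s), the approximation is c_7 = 0.826016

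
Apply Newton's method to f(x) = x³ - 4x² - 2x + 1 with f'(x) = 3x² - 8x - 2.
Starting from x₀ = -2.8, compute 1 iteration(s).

f(x) = x³ - 4x² - 2x + 1
f'(x) = 3x² - 8x - 2
x₀ = -2.8

Newton-Raphson formula: x_{n+1} = x_n - f(x_n)/f'(x_n)

Iteration 1:
  f(-2.800000) = -46.712000
  f'(-2.800000) = 43.920000
  x_1 = -2.800000 - (-46.712000)/43.920000 = -1.736430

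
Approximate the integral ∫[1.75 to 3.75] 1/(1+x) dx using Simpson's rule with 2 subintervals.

f(x) = 1/(1+x)
a = 1.75, b = 3.75, n = 2
h = (b - a)/n = 1.000000

Simpson's rule: (h/3)[f(x₀) + 4f(x₁) + 2f(x₂) + ... + f(xₙ)]

x_0 = 1.7500, f(x_0) = 0.363636, coefficient = 1
x_1 = 2.7500, f(x_1) = 0.266667, coefficient = 4
x_2 = 3.7500, f(x_2) = 0.210526, coefficient = 1

I ≈ (1.000000/3) × 1.640829 = 0.546943
Exact value: 0.546544
Error: 0.000399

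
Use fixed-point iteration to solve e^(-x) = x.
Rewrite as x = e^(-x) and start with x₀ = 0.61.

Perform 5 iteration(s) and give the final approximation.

Equation: e^(-x) = x
Fixed-point form: x = e^(-x)
x₀ = 0.61

x_1 = g(0.610000) = 0.543351
x_2 = g(0.543351) = 0.580799
x_3 = g(0.580799) = 0.559451
x_4 = g(0.559451) = 0.571523
x_5 = g(0.571523) = 0.564665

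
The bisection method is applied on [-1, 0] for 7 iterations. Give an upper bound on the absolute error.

Bisection error bound: |error| ≤ (b-a)/2^n
|error| ≤ (0 - (-1))/2^7 = 1/2^7
|error| ≤ 0.0078125000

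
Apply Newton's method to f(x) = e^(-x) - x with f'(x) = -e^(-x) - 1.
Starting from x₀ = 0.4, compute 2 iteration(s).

f(x) = e^(-x) - x
f'(x) = -e^(-x) - 1
x₀ = 0.4

Newton-Raphson formula: x_{n+1} = x_n - f(x_n)/f'(x_n)

Iteration 1:
  f(0.400000) = 0.270320
  f'(0.400000) = -1.670320
  x_1 = 0.400000 - 0.270320/(-1.670320) = 0.561837
Iteration 2:
  f(0.561837) = 0.008323
  f'(0.561837) = -1.570161
  x_2 = 0.561837 - 0.008323/(-1.570161) = 0.567138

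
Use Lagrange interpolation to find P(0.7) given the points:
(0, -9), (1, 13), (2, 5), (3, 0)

Lagrange interpolation formula:
P(x) = Σ yᵢ × Lᵢ(x)
where Lᵢ(x) = Π_{j≠i} (x - xⱼ)/(xᵢ - xⱼ)

L_0(0.7) = (0.7 - 1)/(0 - 1) × (0.7 - 2)/(0 - 2) × (0.7 - 3)/(0 - 3) = 0.149500
L_1(0.7) = (0.7 - 0)/(1 - 0) × (0.7 - 2)/(1 - 2) × (0.7 - 3)/(1 - 3) = 1.046500
L_2(0.7) = (0.7 - 0)/(2 - 0) × (0.7 - 1)/(2 - 1) × (0.7 - 3)/(2 - 3) = -0.241500
L_3(0.7) = (0.7 - 0)/(3 - 0) × (0.7 - 1)/(3 - 1) × (0.7 - 2)/(3 - 2) = 0.045500

P(0.7) = (-9)×L_0(0.7) + 13×L_1(0.7) + 5×L_2(0.7) + 0×L_3(0.7)
P(0.7) = 11.051500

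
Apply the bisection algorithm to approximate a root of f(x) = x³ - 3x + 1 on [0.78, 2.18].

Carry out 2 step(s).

f(x) = x³ - 3x + 1
Initial interval: [0.78, 2.18]

Iteration 1:
  c_1 = (0.780000 + 2.180000)/2 = 1.480000
  f(c_1) = f(1.480000) = -0.198208
  f(a) × f(c) ≥ 0, new interval: [1.480000, 2.180000]
Iteration 2:
  c_2 = (1.480000 + 2.180000)/2 = 1.830000
  f(c_2) = f(1.830000) = 1.638487
  f(a) × f(c) < 0, new interval: [1.480000, 1.830000]

After 2 iteration(s), the approximation is c_2 = 1.830000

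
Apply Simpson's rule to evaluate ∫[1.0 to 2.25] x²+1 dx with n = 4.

f(x) = x²+1
a = 1.0, b = 2.25, n = 4
h = (b - a)/n = 0.312500

Simpson's rule: (h/3)[f(x₀) + 4f(x₁) + 2f(x₂) + ... + f(xₙ)]

x_0 = 1.0000, f(x_0) = 2.000000, coefficient = 1
x_1 = 1.3125, f(x_1) = 2.722656, coefficient = 4
x_2 = 1.6250, f(x_2) = 3.640625, coefficient = 2
x_3 = 1.9375, f(x_3) = 4.753906, coefficient = 4
x_4 = 2.2500, f(x_4) = 6.062500, coefficient = 1

I ≈ (0.312500/3) × 45.250000 = 4.713542
Exact value: 4.713542
Error: 0.000000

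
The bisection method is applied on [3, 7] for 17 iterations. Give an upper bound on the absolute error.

Bisection error bound: |error| ≤ (b-a)/2^n
|error| ≤ (7 - 3)/2^17 = 4/2^17
|error| ≤ 0.0000305176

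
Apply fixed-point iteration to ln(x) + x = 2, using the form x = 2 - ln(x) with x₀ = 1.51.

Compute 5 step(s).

Equation: ln(x) + x = 2
Fixed-point form: x = 2 - ln(x)
x₀ = 1.51

x_1 = g(1.510000) = 1.587890
x_2 = g(1.587890) = 1.537594
x_3 = g(1.537594) = 1.569781
x_4 = g(1.569781) = 1.549064
x_5 = g(1.549064) = 1.562349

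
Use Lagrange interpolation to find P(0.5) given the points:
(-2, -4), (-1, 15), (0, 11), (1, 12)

Lagrange interpolation formula:
P(x) = Σ yᵢ × Lᵢ(x)
where Lᵢ(x) = Π_{j≠i} (x - xⱼ)/(xᵢ - xⱼ)

L_0(0.5) = (0.5 - (-1))/(-2 - (-1)) × (0.5 - 0)/(-2 - 0) × (0.5 - 1)/(-2 - 1) = 0.062500
L_1(0.5) = (0.5 - (-2))/(-1 - (-2)) × (0.5 - 0)/(-1 - 0) × (0.5 - 1)/(-1 - 1) = -0.312500
L_2(0.5) = (0.5 - (-2))/(0 - (-2)) × (0.5 - (-1))/(0 - (-1)) × (0.5 - 1)/(0 - 1) = 0.937500
L_3(0.5) = (0.5 - (-2))/(1 - (-2)) × (0.5 - (-1))/(1 - (-1)) × (0.5 - 0)/(1 - 0) = 0.312500

P(0.5) = (-4)×L_0(0.5) + 15×L_1(0.5) + 11×L_2(0.5) + 12×L_3(0.5)
P(0.5) = 9.125000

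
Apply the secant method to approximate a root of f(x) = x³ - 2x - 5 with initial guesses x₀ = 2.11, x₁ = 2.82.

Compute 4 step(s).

f(x) = x³ - 2x - 5
x₀ = 2.11, x₁ = 2.82

Secant formula: x_{n+1} = x_n - f(x_n)(x_n - x_{n-1})/(f(x_n) - f(x_{n-1}))

Iteration 1:
  f(2.110000) = 0.173931
  f(2.820000) = 11.785768
  x_2 = 2.820000 - 11.785768×(2.820000 - 2.110000)/(11.785768 - 0.173931)
       = 2.099365
Iteration 2:
  f(2.820000) = 11.785768
  f(2.099365) = 0.053872
  x_3 = 2.099365 - 0.053872×(2.099365 - 2.820000)/(0.053872 - 11.785768)
       = 2.096056
Iteration 3:
  f(2.099365) = 0.053872
  f(2.096056) = 0.016806
  x_4 = 2.096056 - 0.016806×(2.096056 - 2.099365)/(0.016806 - 0.053872)
       = 2.094556
Iteration 4:
  f(2.096056) = 0.016806
  f(2.094556) = 0.000045
  x_5 = 2.094556 - 0.000045×(2.094556 - 2.096056)/(0.000045 - 0.016806)
       = 2.094551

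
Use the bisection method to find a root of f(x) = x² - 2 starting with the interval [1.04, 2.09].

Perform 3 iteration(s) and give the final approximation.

f(x) = x² - 2
Initial interval: [1.04, 2.09]

Iteration 1:
  c_1 = (1.040000 + 2.090000)/2 = 1.565000
  f(c_1) = f(1.565000) = 0.449225
  f(a) × f(c) < 0, new interval: [1.040000, 1.565000]
Iteration 2:
  c_2 = (1.040000 + 1.565000)/2 = 1.302500
  f(c_2) = f(1.302500) = -0.303494
  f(a) × f(c) ≥ 0, new interval: [1.302500, 1.565000]
Iteration 3:
  c_3 = (1.302500 + 1.565000)/2 = 1.433750
  f(c_3) = f(1.433750) = 0.055639
  f(a) × f(c) < 0, new interval: [1.302500, 1.433750]

After 3 iteration(s), the approximation is c_3 = 1.433750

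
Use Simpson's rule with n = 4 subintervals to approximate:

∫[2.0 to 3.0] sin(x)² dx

f(x) = sin(x)²
a = 2.0, b = 3.0, n = 4
h = (b - a)/n = 0.250000

Simpson's rule: (h/3)[f(x₀) + 4f(x₁) + 2f(x₂) + ... + f(xₙ)]

x_0 = 2.0000, f(x_0) = 0.826822, coefficient = 1
x_1 = 2.2500, f(x_1) = 0.605398, coefficient = 4
x_2 = 2.5000, f(x_2) = 0.358169, coefficient = 2
x_3 = 2.7500, f(x_3) = 0.145665, coefficient = 4
x_4 = 3.0000, f(x_4) = 0.019915, coefficient = 1

I ≈ (0.250000/3) × 4.567327 = 0.380611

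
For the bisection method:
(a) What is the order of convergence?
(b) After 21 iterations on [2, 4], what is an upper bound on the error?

(a) Bisection has linear (order 1) convergence; the error is halved each step.

(b) Error bound = (b-a)/2^n = (4 - 2)/2^{21}
    = 2/2^{21}

(a) 1 (linear); (b) error ≤ 9.54e-07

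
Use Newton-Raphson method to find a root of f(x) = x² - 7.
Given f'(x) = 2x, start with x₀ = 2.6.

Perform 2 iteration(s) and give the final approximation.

f(x) = x² - 7
f'(x) = 2x
x₀ = 2.6

Newton-Raphson formula: x_{n+1} = x_n - f(x_n)/f'(x_n)

Iteration 1:
  f(2.600000) = -0.240000
  f'(2.600000) = 5.200000
  x_1 = 2.600000 - (-0.240000)/5.200000 = 2.646154
Iteration 2:
  f(2.646154) = 0.002130
  f'(2.646154) = 5.292308
  x_2 = 2.646154 - 0.002130/5.292308 = 2.645751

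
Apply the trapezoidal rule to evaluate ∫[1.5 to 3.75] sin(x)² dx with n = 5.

f(x) = sin(x)²
a = 1.5, b = 3.75, n = 5
h = (b - a)/n = 0.450000

Trapezoidal rule: (h/2)[f(x₀) + 2f(x₁) + 2f(x₂) + ... + f(xₙ)]

x_0 = 1.5000, f(x_0) = 0.994996, coefficient = 1
x_1 = 1.9500, f(x_1) = 0.862966, coefficient = 2
x_2 = 2.4000, f(x_2) = 0.456251, coefficient = 2
x_3 = 2.8500, f(x_3) = 0.082644, coefficient = 2
x_4 = 3.3000, f(x_4) = 0.024884, coefficient = 2
x_5 = 3.7500, f(x_5) = 0.326682, coefficient = 1

I ≈ (0.450000/2) × 4.175167 = 0.939412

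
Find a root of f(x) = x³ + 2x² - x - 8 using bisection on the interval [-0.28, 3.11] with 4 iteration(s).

f(x) = x³ + 2x² - x - 8
Initial interval: [-0.28, 3.11]

Iteration 1:
  c_1 = (-0.280000 + 3.110000)/2 = 1.415000
  f(c_1) = f(1.415000) = -2.577402
  f(a) × f(c) ≥ 0, new interval: [1.415000, 3.110000]
Iteration 2:
  c_2 = (1.415000 + 3.110000)/2 = 2.262500
  f(c_2) = f(2.262500) = 11.556838
  f(a) × f(c) < 0, new interval: [1.415000, 2.262500]
Iteration 3:
  c_3 = (1.415000 + 2.262500)/2 = 1.838750
  f(c_3) = f(1.838750) = 3.140070
  f(a) × f(c) < 0, new interval: [1.415000, 1.838750]
Iteration 4:
  c_4 = (1.415000 + 1.838750)/2 = 1.626875
  f(c_4) = f(1.626875) = -0.027544
  f(a) × f(c) ≥ 0, new interval: [1.626875, 1.838750]

After 4 iteration(s), the approximation is c_4 = 1.626875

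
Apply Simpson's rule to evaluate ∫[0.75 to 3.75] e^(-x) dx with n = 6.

f(x) = e^(-x)
a = 0.75, b = 3.75, n = 6
h = (b - a)/n = 0.500000

Simpson's rule: (h/3)[f(x₀) + 4f(x₁) + 2f(x₂) + ... + f(xₙ)]

x_0 = 0.7500, f(x_0) = 0.472367, coefficient = 1
x_1 = 1.2500, f(x_1) = 0.286505, coefficient = 4
x_2 = 1.7500, f(x_2) = 0.173774, coefficient = 2
x_3 = 2.2500, f(x_3) = 0.105399, coefficient = 4
x_4 = 2.7500, f(x_4) = 0.063928, coefficient = 2
x_5 = 3.2500, f(x_5) = 0.038774, coefficient = 4
x_6 = 3.7500, f(x_6) = 0.023518, coefficient = 1

I ≈ (0.500000/3) × 2.694001 = 0.449000
Exact value: 0.448849
Error: 0.000151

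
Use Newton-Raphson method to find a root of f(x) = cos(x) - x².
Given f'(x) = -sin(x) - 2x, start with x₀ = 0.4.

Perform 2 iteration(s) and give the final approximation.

f(x) = cos(x) - x²
f'(x) = -sin(x) - 2x
x₀ = 0.4

Newton-Raphson formula: x_{n+1} = x_n - f(x_n)/f'(x_n)

Iteration 1:
  f(0.400000) = 0.761061
  f'(0.400000) = -1.189418
  x_1 = 0.400000 - 0.761061/(-1.189418) = 1.039860
Iteration 2:
  f(1.039860) = -0.574967
  f'(1.039860) = -2.942053
  x_2 = 1.039860 - (-0.574967)/(-2.942053) = 0.844429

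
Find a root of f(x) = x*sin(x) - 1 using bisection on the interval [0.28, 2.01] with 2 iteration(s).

f(x) = x*sin(x) - 1
Initial interval: [0.28, 2.01]

Iteration 1:
  c_1 = (0.280000 + 2.010000)/2 = 1.145000
  f(c_1) = f(1.145000) = 0.042763
  f(a) × f(c) < 0, new interval: [0.280000, 1.145000]
Iteration 2:
  c_2 = (0.280000 + 1.145000)/2 = 0.712500
  f(c_2) = f(0.712500) = -0.534219
  f(a) × f(c) ≥ 0, new interval: [0.712500, 1.145000]

After 2 iteration(s), the approximation is c_2 = 0.712500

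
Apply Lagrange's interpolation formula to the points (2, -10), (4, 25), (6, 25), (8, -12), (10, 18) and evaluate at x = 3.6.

Lagrange interpolation formula:
P(x) = Σ yᵢ × Lᵢ(x)
where Lᵢ(x) = Π_{j≠i} (x - xⱼ)/(xᵢ - xⱼ)

L_0(3.6) = (3.6 - 4)/(2 - 4) × (3.6 - 6)/(2 - 6) × (3.6 - 8)/(2 - 8) × (3.6 - 10)/(2 - 10) = 0.070400
L_1(3.6) = (3.6 - 2)/(4 - 2) × (3.6 - 6)/(4 - 6) × (3.6 - 8)/(4 - 8) × (3.6 - 10)/(4 - 10) = 1.126400
L_2(3.6) = (3.6 - 2)/(6 - 2) × (3.6 - 4)/(6 - 4) × (3.6 - 8)/(6 - 8) × (3.6 - 10)/(6 - 10) = -0.281600
L_3(3.6) = (3.6 - 2)/(8 - 2) × (3.6 - 4)/(8 - 4) × (3.6 - 6)/(8 - 6) × (3.6 - 10)/(8 - 10) = 0.102400
L_4(3.6) = (3.6 - 2)/(10 - 2) × (3.6 - 4)/(10 - 4) × (3.6 - 6)/(10 - 6) × (3.6 - 8)/(10 - 8) = -0.017600

P(3.6) = (-10)×L_0(3.6) + 25×L_1(3.6) + 25×L_2(3.6) + (-12)×L_3(3.6) + 18×L_4(3.6)
P(3.6) = 18.870400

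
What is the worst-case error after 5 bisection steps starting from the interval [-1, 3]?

Bisection error bound: |error| ≤ (b-a)/2^n
|error| ≤ (3 - (-1))/2^5 = 4/2^5
|error| ≤ 0.1250000000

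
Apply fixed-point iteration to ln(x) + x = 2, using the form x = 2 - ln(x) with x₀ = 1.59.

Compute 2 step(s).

Equation: ln(x) + x = 2
Fixed-point form: x = 2 - ln(x)
x₀ = 1.59

x_1 = g(1.590000) = 1.536266
x_2 = g(1.536266) = 1.570645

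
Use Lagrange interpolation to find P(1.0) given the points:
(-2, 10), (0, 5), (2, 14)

Lagrange interpolation formula:
P(x) = Σ yᵢ × Lᵢ(x)
where Lᵢ(x) = Π_{j≠i} (x - xⱼ)/(xᵢ - xⱼ)

L_0(1.0) = (1.0 - 0)/(-2 - 0) × (1.0 - 2)/(-2 - 2) = -0.125000
L_1(1.0) = (1.0 - (-2))/(0 - (-2)) × (1.0 - 2)/(0 - 2) = 0.750000
L_2(1.0) = (1.0 - (-2))/(2 - (-2)) × (1.0 - 0)/(2 - 0) = 0.375000

P(1.0) = 10×L_0(1.0) + 5×L_1(1.0) + 14×L_2(1.0)
P(1.0) = 7.750000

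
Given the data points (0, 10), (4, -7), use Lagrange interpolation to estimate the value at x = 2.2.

Lagrange interpolation formula:
P(x) = Σ yᵢ × Lᵢ(x)
where Lᵢ(x) = Π_{j≠i} (x - xⱼ)/(xᵢ - xⱼ)

L_0(2.2) = (2.2 - 4)/(0 - 4) = 0.450000
L_1(2.2) = (2.2 - 0)/(4 - 0) = 0.550000

P(2.2) = 10×L_0(2.2) + (-7)×L_1(2.2)
P(2.2) = 0.650000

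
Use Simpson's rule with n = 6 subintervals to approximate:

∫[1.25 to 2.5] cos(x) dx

f(x) = cos(x)
a = 1.25, b = 2.5, n = 6
h = (b - a)/n = 0.208333

Simpson's rule: (h/3)[f(x₀) + 4f(x₁) + 2f(x₂) + ... + f(xₙ)]

x_0 = 1.2500, f(x_0) = 0.315322, coefficient = 1
x_1 = 1.4583, f(x_1) = 0.112226, coefficient = 4
x_2 = 1.6667, f(x_2) = -0.095724, coefficient = 2
x_3 = 1.8750, f(x_3) = -0.299534, coefficient = 4
x_4 = 2.0833, f(x_4) = -0.490390, coefficient = 2
x_5 = 2.2917, f(x_5) = -0.660039, coefficient = 4
x_6 = 2.5000, f(x_6) = -0.801144, coefficient = 1

I ≈ (0.208333/3) × -5.047433 = -0.350516
Exact value: -0.350512
Error: 0.000004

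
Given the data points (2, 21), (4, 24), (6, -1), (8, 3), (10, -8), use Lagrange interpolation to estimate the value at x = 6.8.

Lagrange interpolation formula:
P(x) = Σ yᵢ × Lᵢ(x)
where Lᵢ(x) = Π_{j≠i} (x - xⱼ)/(xᵢ - xⱼ)

L_0(6.8) = (6.8 - 4)/(2 - 4) × (6.8 - 6)/(2 - 6) × (6.8 - 8)/(2 - 8) × (6.8 - 10)/(2 - 10) = 0.022400
L_1(6.8) = (6.8 - 2)/(4 - 2) × (6.8 - 6)/(4 - 6) × (6.8 - 8)/(4 - 8) × (6.8 - 10)/(4 - 10) = -0.153600
L_2(6.8) = (6.8 - 2)/(6 - 2) × (6.8 - 4)/(6 - 4) × (6.8 - 8)/(6 - 8) × (6.8 - 10)/(6 - 10) = 0.806400
L_3(6.8) = (6.8 - 2)/(8 - 2) × (6.8 - 4)/(8 - 4) × (6.8 - 6)/(8 - 6) × (6.8 - 10)/(8 - 10) = 0.358400
L_4(6.8) = (6.8 - 2)/(10 - 2) × (6.8 - 4)/(10 - 4) × (6.8 - 6)/(10 - 6) × (6.8 - 8)/(10 - 8) = -0.033600

P(6.8) = 21×L_0(6.8) + 24×L_1(6.8) + (-1)×L_2(6.8) + 3×L_3(6.8) + (-8)×L_4(6.8)
P(6.8) = -2.678400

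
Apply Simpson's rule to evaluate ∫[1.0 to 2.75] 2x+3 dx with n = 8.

f(x) = 2x+3
a = 1.0, b = 2.75, n = 8
h = (b - a)/n = 0.218750

Simpson's rule: (h/3)[f(x₀) + 4f(x₁) + 2f(x₂) + ... + f(xₙ)]

x_0 = 1.0000, f(x_0) = 5.000000, coefficient = 1
x_1 = 1.2188, f(x_1) = 5.437500, coefficient = 4
x_2 = 1.4375, f(x_2) = 5.875000, coefficient = 2
x_3 = 1.6562, f(x_3) = 6.312500, coefficient = 4
x_4 = 1.8750, f(x_4) = 6.750000, coefficient = 2
x_5 = 2.0938, f(x_5) = 7.187500, coefficient = 4
x_6 = 2.3125, f(x_6) = 7.625000, coefficient = 2
x_7 = 2.5312, f(x_7) = 8.062500, coefficient = 4
x_8 = 2.7500, f(x_8) = 8.500000, coefficient = 1

I ≈ (0.218750/3) × 162.000000 = 11.812500
Exact value: 11.812500
Error: 0.000000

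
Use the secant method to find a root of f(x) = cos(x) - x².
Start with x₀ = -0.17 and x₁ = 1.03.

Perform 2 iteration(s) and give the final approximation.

f(x) = cos(x) - x²
x₀ = -0.17, x₁ = 1.03

Secant formula: x_{n+1} = x_n - f(x_n)(x_n - x_{n-1})/(f(x_n) - f(x_{n-1}))

Iteration 1:
  f(-0.170000) = 0.956685
  f(1.030000) = -0.546081
  x_2 = 1.030000 - (-0.546081)×(1.030000 - (-0.170000))/(-0.546081 - 0.956685)
       = 0.593939
Iteration 2:
  f(1.030000) = -0.546081
  f(0.593939) = 0.475979
  x_3 = 0.593939 - 0.475979×(0.593939 - 1.030000)/(0.475979 - (-0.546081))
       = 0.797015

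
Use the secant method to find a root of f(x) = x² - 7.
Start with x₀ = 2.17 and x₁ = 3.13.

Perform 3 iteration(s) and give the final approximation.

f(x) = x² - 7
x₀ = 2.17, x₁ = 3.13

Secant formula: x_{n+1} = x_n - f(x_n)(x_n - x_{n-1})/(f(x_n) - f(x_{n-1}))

Iteration 1:
  f(2.170000) = -2.291100
  f(3.130000) = 2.796900
  x_2 = 3.130000 - 2.796900×(3.130000 - 2.170000)/(2.796900 - (-2.291100))
       = 2.602283
Iteration 2:
  f(3.130000) = 2.796900
  f(2.602283) = -0.228123
  x_3 = 2.602283 - (-0.228123)×(2.602283 - 3.130000)/(-0.228123 - 2.796900)
       = 2.642079
Iteration 3:
  f(2.602283) = -0.228123
  f(2.642079) = -0.019417
  x_4 = 2.642079 - (-0.019417)×(2.642079 - 2.602283)/(-0.019417 - (-0.228123))
       = 2.645782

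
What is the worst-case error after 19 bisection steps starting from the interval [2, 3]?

Bisection error bound: |error| ≤ (b-a)/2^n
|error| ≤ (3 - 2)/2^19 = 1/2^19
|error| ≤ 0.0000019073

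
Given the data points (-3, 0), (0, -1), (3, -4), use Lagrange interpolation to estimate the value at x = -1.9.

Lagrange interpolation formula:
P(x) = Σ yᵢ × Lᵢ(x)
where Lᵢ(x) = Π_{j≠i} (x - xⱼ)/(xᵢ - xⱼ)

L_0(-1.9) = (-1.9 - 0)/(-3 - 0) × (-1.9 - 3)/(-3 - 3) = 0.517222
L_1(-1.9) = (-1.9 - (-3))/(0 - (-3)) × (-1.9 - 3)/(0 - 3) = 0.598889
L_2(-1.9) = (-1.9 - (-3))/(3 - (-3)) × (-1.9 - 0)/(3 - 0) = -0.116111

P(-1.9) = 0×L_0(-1.9) + (-1)×L_1(-1.9) + (-4)×L_2(-1.9)
P(-1.9) = -0.134444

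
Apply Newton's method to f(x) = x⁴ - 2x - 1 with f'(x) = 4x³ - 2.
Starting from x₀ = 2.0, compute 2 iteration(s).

f(x) = x⁴ - 2x - 1
f'(x) = 4x³ - 2
x₀ = 2.0

Newton-Raphson formula: x_{n+1} = x_n - f(x_n)/f'(x_n)

Iteration 1:
  f(2.000000) = 11.000000
  f'(2.000000) = 30.000000
  x_1 = 2.000000 - 11.000000/30.000000 = 1.633333
Iteration 2:
  f(1.633333) = 2.850372
  f'(1.633333) = 15.429481
  x_2 = 1.633333 - 2.850372/15.429481 = 1.448598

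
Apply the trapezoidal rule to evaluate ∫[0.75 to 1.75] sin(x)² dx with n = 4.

f(x) = sin(x)²
a = 0.75, b = 1.75, n = 4
h = (b - a)/n = 0.250000

Trapezoidal rule: (h/2)[f(x₀) + 2f(x₁) + 2f(x₂) + ... + f(xₙ)]

x_0 = 0.7500, f(x_0) = 0.464631, coefficient = 1
x_1 = 1.0000, f(x_1) = 0.708073, coefficient = 2
x_2 = 1.2500, f(x_2) = 0.900572, coefficient = 2
x_3 = 1.5000, f(x_3) = 0.994996, coefficient = 2
x_4 = 1.7500, f(x_4) = 0.968228, coefficient = 1

I ≈ (0.250000/2) × 6.640143 = 0.830018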